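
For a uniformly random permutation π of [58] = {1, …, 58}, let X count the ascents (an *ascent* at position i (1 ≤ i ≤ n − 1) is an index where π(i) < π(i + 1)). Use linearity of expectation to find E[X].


Write X = Σ X_I over i = 1, …, 57, with X_I the indicator of one ascent.
There are 57 indicators.
For each fixed i, the pair (π(i), π(i+1)) is a uniformly random ordered pair of distinct values from {1, …, 58}; by symmetry P[π(i) < π(i+1)] = 1/2.
By linearity: E[X] = 57 · (1/2) = (58 − 1) · (1/2) = 57/2 ≈ 28.50000.

E[X] = 57/2 = 28.50000.


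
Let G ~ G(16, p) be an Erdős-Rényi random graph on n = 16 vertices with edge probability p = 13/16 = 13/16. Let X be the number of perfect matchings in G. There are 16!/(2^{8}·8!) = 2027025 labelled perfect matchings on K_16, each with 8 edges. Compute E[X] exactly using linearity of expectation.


K_16 has 16!/(2^{8}·8!) = 2027025 labelled perfect matchings.
For each such perfect matching H, let X_H = 1 if all 8 edges of H are present in G. Then P[X_H = 1] = p^{8} = (13/16)^{8} = 815730721/4294967296.
By linearity: E[X] = Σ_H E[X_H] = 2027025 · p^{8} = 2027025 · 815730721/4294967296 = 1653506564735025/4294967296.
Numerically: E[X] ≈ 3.85e+05.

E[X] = 2027025 · (13/16)^{8} = 1653506564735025/4294967296 ≈ 3.85e+05.


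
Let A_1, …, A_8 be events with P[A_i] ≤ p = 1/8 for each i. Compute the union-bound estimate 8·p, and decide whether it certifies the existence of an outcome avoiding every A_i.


Union bound: P[∪_{i=1}^{8} A_i] ≤ Σ_i P[A_i] ≤ 8·p = 8·(1/8) = 1.
Numerically: 1 ≈ 1.0000000.
Is 1 < 1? NO.
Since the bound 1 is ≥ 1, the union bound is uninformative here; it does NOT by itself certify existence.

8·p = 1 ≈ 1.0000000; existence NOT certified by the union bound.


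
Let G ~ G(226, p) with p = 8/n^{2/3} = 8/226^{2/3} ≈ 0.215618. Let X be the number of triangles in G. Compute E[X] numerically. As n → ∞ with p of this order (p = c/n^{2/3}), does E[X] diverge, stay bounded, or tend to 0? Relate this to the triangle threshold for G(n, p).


Number of potential triangles: C(226, 3) = 1898400.
Each occurs with probability p³ ≈ (0.215618)³ ≈ 1.00242775e-02.
By linearity: E[X] = C(226, 3)·p³ ≈ 1898400 · 1.00242775e-02 ≈ 19030.088496.
Since α = 2/3 < 1, p = c/n^{2/3} ≫ 1/n is above the triangle threshold p ~ 1/n. Asymptotically E[X] ~ (c³/6)·n^{3(1−α)} = (8³/6)·n^{1} → ∞; triangles are abundant w.h.p.

E[X] ≈ 19030.088496; in regime p = Θ(1/n^{2/3}) E[X] diverges (above the triangle threshold p ~ 1/n).


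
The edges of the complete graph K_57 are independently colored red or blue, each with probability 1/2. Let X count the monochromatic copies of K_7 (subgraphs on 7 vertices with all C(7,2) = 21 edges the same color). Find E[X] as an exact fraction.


Let X = Σ_S X_S over the C(57, 7) = 264385836 subsets S of size 7, where X_S = 1 if the K_7 on S is monochromatic.
For a fixed S, the K_7 on S has C(7, 2) = 21 edges. P[all 21 edges red] = (1/2)^21, and likewise for blue, so P[monochromatic] = 2·(1/2)^21 = 2^{1 − 21} = 1/1048576.
By linearity of expectation: E[X] = C(57, 7) · 2^{1 − 21} = 264385836 · 1/1048576 = 66096459/262144.
Numerically: E[X] ≈ 252.13798.

E[X] = C(57,7)·2^(1−C(7,2)) = 66096459/262144 ≈ 252.13798.


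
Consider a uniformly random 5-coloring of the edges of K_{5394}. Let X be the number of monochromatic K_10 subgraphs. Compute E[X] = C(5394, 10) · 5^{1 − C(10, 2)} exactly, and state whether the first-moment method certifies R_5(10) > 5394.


E[X] = C(5394, 10) · 5^{1 − 45} = 5697982524930156243149785372878 · 5^{−44} = 5697982524930156243149785372878/5684341886080801486968994140625.
As a reduced fraction: E[X] = 5697982524930156243149785372878/5684341886080801486968994140625 ≈ 1.002.
Is E[X] < 1? NO.
Since E[X] ≥ 1, the first-moment bound is inconclusive at n = 5394; it does NOT by itself certify R_5(10) > 5394.

E[X] = 5697982524930156243149785372878/5684341886080801486968994140625 ≈ 1.002; E[X] ≥ 1; first-moment method inconclusive here.


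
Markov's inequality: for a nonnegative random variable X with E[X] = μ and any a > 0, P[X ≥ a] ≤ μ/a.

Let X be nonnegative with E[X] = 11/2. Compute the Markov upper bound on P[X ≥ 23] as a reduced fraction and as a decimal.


μ = E[X] = 11/2, a = 23.
Markov: P[X ≥ 23] ≤ μ/a = (11/2)/23 = 11/46.
Numerically: ≈ 0.23913.
(Since a = 23 > μ = 5.50000, the bound 11/46 is < 1 and informative.)

P[X ≥ 23] ≤ 11/46 ≈ 0.23913.


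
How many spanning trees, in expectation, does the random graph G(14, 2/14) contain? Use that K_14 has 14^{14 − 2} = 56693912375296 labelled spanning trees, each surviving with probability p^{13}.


K_14 has 14^{14 − 2} = 56693912375296 labelled spanning trees.
For each such spanning tree H, let X_H = 1 if all 13 edges of H are present in G. Then P[X_H = 1] = p^{13} = (1/7)^{13} = 1/96889010407.
By linearity: E[X] = Σ_H E[X_H] = 56693912375296 · p^{13} = 56693912375296 · 1/96889010407 = 4096/7.
Numerically: E[X] ≈ 585.14.

E[X] = 56693912375296 · (1/7)^{13} = 4096/7 ≈ 585.14.


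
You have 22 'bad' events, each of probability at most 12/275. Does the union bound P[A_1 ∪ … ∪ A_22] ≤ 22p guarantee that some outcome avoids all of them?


Union bound: P[∪_{i=1}^{22} A_i] ≤ Σ_i P[A_i] ≤ 22·p = 22·(12/275) = 24/25.
Numerically: 24/25 ≈ 0.960.
Is 24/25 < 1? YES.
Since P[∪ A_i] ≤ 24/25 < 1, the complement has P[∩ A_i^c] ≥ 1 − 24/25 = 1/25 > 0, so some outcome avoids every A_i.

22·p = 24/25 ≈ 0.960; existence CERTIFIED by the union bound.


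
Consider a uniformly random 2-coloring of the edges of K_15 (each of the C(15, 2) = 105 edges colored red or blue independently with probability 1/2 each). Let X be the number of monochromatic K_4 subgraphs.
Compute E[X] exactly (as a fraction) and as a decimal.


Let X = Σ_S X_S over the C(15, 4) = 1365 subsets S of size 4, where X_S = 1 if the K_4 on S is monochromatic.
For a fixed S, the K_4 on S has C(4, 2) = 6 edges. P[all 6 edges red] = (1/2)^6, and likewise for blue, so P[monochromatic] = 2·(1/2)^6 = 2^{1 − 6} = 1/32.
Summing: E[X] = C(15, 4) · 2^{1 − 6} = 1365 · 1/32 = 1365/32.
Numerically: E[X] ≈ 42.6562.

E[X] = C(15,4)·2^(1−C(4,2)) = 1365/32 ≈ 42.6562.


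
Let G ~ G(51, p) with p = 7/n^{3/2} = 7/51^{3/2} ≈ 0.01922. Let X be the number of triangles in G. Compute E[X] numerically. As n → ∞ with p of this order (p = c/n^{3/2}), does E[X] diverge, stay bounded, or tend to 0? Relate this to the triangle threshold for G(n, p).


Number of potential triangles: C(51, 3) = 20825.
Each occurs with probability p³ ≈ (0.01922)³ ≈ 7.0995092e-06.
By linearity: E[X] = C(51, 3)·p³ ≈ 20825 · 7.0995092e-06 ≈ 0.14785.
Since α = 3/2 > 1, p = c/n^{3/2} = o(1/n) is below the triangle threshold p ~ 1/n. Asymptotically E[X] ~ (c³/6)·n^{3(1−α)} = (7³/6)·n^{-1.5} → 0, so by Markov's inequality G has no triangles w.h.p.

E[X] ≈ 0.14785; in regime p = Θ(1/n^{3/2}) E[X] tends to 0 (below the triangle threshold p ~ 1/n).


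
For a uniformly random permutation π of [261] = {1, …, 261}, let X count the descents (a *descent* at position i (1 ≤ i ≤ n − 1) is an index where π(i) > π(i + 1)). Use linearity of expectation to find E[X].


Write X = Σ X_I over i = 1, …, 260, with X_I the indicator of one descent.
There are 260 indicators.
For each fixed i, the pair (π(i), π(i+1)) is a uniformly random ordered pair of distinct values from {1, …, 261}; by symmetry P[π(i) > π(i+1)] = 1/2.
By linearity: E[X] = 260 · (1/2) = (261 − 1) · (1/2) = 130 ≈ 130.000.

E[X] = 130 = 130.000.


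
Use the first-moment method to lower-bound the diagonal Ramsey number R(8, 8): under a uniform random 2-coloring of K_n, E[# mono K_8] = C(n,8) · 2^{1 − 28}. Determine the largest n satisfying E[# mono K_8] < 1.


We need C(n, 8) · 2^{1 − 28} < 1, i.e. C(n, 8) < 2^{28 − 1} = 134217728.
Check values of n near the boundary:
  n = 36: C(36, 8) = 30260340; 30260340 < 134217728? YES
  n = 37: C(37, 8) = 38608020; 38608020 < 134217728? YES
  n = 38: C(38, 8) = 48903492; 48903492 < 134217728? YES
  n = 39: C(39, 8) = 61523748; 61523748 < 134217728? YES
  n = 40: C(40, 8) = 76904685; 76904685 < 134217728? YES
  n = 41: C(41, 8) = 95548245; 95548245 < 134217728? YES
  n = 42: C(42, 8) = 118030185; 118030185 < 134217728? YES
  n = 43: C(43, 8) = 145008513; 145008513 < 134217728? NO
  n = 44: C(44, 8) = 177232627; 177232627 < 134217728? NO
  n = 45: C(45, 8) = 215553195; 215553195 < 134217728? NO
The largest n with C(n, 8) < 134217728 is n = 42 (where E[X] = 118030185/134217728 ≈ 0.8794). Hence R(8, 8) > 42, i.e. R(8, 8) ≥ 43.

Largest n = 42; hence R(8, 8) > 42.


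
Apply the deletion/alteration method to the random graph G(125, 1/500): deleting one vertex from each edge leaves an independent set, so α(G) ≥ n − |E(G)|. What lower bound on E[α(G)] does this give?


E[|E(G)|] = C(125, 2)·p = 7750 · (1/500) = 31/2.
E[α(G)] ≥ n − E[|E(G)|] = 125 − 31/2 = 219/2.
Numerically: ≈ 109.50000.
(This is only a lower bound; the true E[α(G)] may be larger.)

E[α(G)] ≥ 219/2 ≈ 109.50000.


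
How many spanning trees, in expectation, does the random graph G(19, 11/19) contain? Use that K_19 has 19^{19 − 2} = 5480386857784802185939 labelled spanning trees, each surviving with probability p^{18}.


K_19 has 19^{19 − 2} = 5480386857784802185939 labelled spanning trees.
For each such spanning tree H, let X_H = 1 if all 18 edges of H are present in G. Then P[X_H = 1] = p^{18} = (11/19)^{18} = 5559917313492231481/104127350297911241532841.
By linearity of expectation: E[X] = Σ_H E[X_H] = 5480386857784802185939 · p^{18} = 5480386857784802185939 · 5559917313492231481/104127350297911241532841 = 5559917313492231481/19.
Numerically: E[X] ≈ 2.93e+17.

E[X] = 5480386857784802185939 · (11/19)^{18} = 5559917313492231481/19 ≈ 2.93e+17.


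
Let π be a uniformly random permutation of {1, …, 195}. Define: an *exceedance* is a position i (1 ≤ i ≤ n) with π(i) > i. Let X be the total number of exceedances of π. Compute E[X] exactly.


Write X = Σ_{i=1}^{195} X_i, where X_i = 1_{π(i) > i}.
For each fixed i, π(i) is uniform over {1, …, 195} (marginal of a uniform permutation), so P[π(i) > i] = (n − i)/n. Summing: Σ_{i=1}^{195} (n − i)/n = (0 + 1 + … + 194)/195 = 195(195 − 1)/(2·195) = (195 − 1)/2.
Hence E[X] = Σ_{i=1}^{195} (195 − i)/195 = 97 ≈ 97.00000.

E[X] = 97 = 97.00000.


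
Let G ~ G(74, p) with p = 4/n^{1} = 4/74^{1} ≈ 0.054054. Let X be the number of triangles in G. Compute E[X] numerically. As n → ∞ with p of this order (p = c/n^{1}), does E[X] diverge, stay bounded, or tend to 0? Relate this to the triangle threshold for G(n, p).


Number of potential triangles: C(74, 3) = 64824.
Each occurs with probability p³ ≈ (0.054054)³ ≈ 1.5793734e-04.
By linearity: E[X] = C(74, 3)·p³ ≈ 64824 · 1.5793734e-04 ≈ 10.23813.
Here α = 1, so p = 4/n is exactly at the triangle threshold p ~ 1/n. Asymptotically E[X] → c³/6 = 4³/6 = 32/3 ≈ 10.66667, a bounded constant. In this regime the triangle count is asymptotically Poisson(c³/6).

E[X] ≈ 10.23813; in regime p = Θ(1/n^{1}) E[X] stays bounded (at the triangle threshold p ~ 1/n).


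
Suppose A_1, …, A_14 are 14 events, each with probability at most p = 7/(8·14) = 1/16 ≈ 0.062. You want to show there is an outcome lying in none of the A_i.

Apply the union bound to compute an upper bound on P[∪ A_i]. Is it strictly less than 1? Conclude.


Union bound: P[∪_{i=1}^{14} A_i] ≤ Σ_i P[A_i] ≤ 14·p = 14·(1/16) = 7/8.
Numerically: 7/8 ≈ 0.875.
Is 7/8 < 1? YES.
Since P[∪ A_i] ≤ 7/8 < 1, the complement has P[∩ A_i^c] ≥ 1 − 7/8 = 1/8 > 0, so some outcome avoids every A_i.

14·p = 7/8 ≈ 0.875; existence CERTIFIED by the union bound.


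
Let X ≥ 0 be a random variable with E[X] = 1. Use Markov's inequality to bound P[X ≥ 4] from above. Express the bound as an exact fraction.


μ = E[X] = 1, a = 4.
Markov: P[X ≥ 4] ≤ μ/a = (1)/4 = 1/4.
Numerically: ≈ 0.25000.
(Since a = 4 > μ = 1.00000, the bound 1/4 is < 1 and informative.)

P[X ≥ 4] ≤ 1/4 ≈ 0.25000.


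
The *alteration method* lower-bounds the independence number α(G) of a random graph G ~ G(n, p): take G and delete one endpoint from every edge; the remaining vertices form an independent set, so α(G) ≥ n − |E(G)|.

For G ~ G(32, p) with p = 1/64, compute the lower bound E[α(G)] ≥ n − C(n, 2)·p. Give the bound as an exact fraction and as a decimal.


E[|E(G)|] = C(32, 2)·p = 496 · (1/64) = 31/4.
E[α(G)] ≥ n − E[|E(G)|] = 32 − 31/4 = 97/4.
Numerically: ≈ 24.250.
(This is only a lower bound; the true E[α(G)] may be larger.)

E[α(G)] ≥ 97/4 ≈ 24.250.


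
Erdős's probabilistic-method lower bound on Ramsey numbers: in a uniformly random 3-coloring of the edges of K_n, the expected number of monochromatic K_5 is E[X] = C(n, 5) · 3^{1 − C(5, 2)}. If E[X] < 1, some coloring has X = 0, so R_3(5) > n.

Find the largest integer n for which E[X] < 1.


We need C(n, 5) · 3^{1 − 10} < 1, i.e. C(n, 5) < 3^{10 − 1} = 19683.
Check values of n near the boundary:
  n = 14: C(14, 5) = 2002; 2002 < 19683? YES
  n = 15: C(15, 5) = 3003; 3003 < 19683? YES
  n = 16: C(16, 5) = 4368; 4368 < 19683? YES
  n = 17: C(17, 5) = 6188; 6188 < 19683? YES
  n = 18: C(18, 5) = 8568; 8568 < 19683? YES
  n = 19: C(19, 5) = 11628; 11628 < 19683? YES
  n = 20: C(20, 5) = 15504; 15504 < 19683? YES
  n = 21: C(21, 5) = 20349; 20349 < 19683? NO
The largest n with C(n, 5) < 19683 is n = 20 (where E[X] = 5168/6561 ≈ 0.78768). Hence R_3(5) > 20, i.e. R_3(5) ≥ 21.

Largest n = 20; hence R_3(5) > 20.


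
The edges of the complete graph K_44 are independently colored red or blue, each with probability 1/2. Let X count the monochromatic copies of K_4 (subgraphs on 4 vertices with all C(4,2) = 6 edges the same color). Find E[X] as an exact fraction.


Let X = Σ_S X_S over the C(44, 4) = 135751 subsets S of size 4, where X_S = 1 if the K_4 on S is monochromatic.
For a fixed S, the K_4 on S has C(4, 2) = 6 edges. P[all 6 edges red] = (1/2)^6, and likewise for blue, so P[monochromatic] = 2·(1/2)^6 = 2^{1 − 6} = 1/32.
Summing: E[X] = C(44, 4) · 2^{1 − 6} = 135751 · 1/32 = 135751/32.
Numerically: E[X] ≈ 4242.21875.

E[X] = C(44,4)·2^(1−C(4,2)) = 135751/32 ≈ 4242.21875.


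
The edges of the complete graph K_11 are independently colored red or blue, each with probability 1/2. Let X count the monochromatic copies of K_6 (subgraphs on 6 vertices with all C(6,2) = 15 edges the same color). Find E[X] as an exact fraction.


Let X = Σ_S X_S over the C(11, 6) = 462 subsets S of size 6, where X_S = 1 if the K_6 on S is monochromatic.
For a fixed S, the K_6 on S has C(6, 2) = 15 edges. P[all 15 edges red] = (1/2)^15, and likewise for blue, so P[monochromatic] = 2·(1/2)^15 = 2^{1 − 15} = 1/16384.
Summing: E[X] = C(11, 6) · 2^{1 − 15} = 462 · 1/16384 = 231/8192.
Numerically: E[X] ≈ 0.028.

E[X] = C(11,6)·2^(1−C(6,2)) = 231/8192 ≈ 0.028.


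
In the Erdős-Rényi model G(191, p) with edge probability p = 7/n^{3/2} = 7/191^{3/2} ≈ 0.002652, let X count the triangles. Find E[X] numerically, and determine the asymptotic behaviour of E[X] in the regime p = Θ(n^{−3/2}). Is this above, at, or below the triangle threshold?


Number of potential triangles: C(191, 3) = 1143135.
Each occurs with probability p³ ≈ (0.002652)³ ≈ 1.864850e-08.
By linearity: E[X] = C(191, 3)·p³ ≈ 1143135 · 1.864850e-08 ≈ 0.0213.
Since α = 3/2 > 1, p = c/n^{3/2} = o(1/n) is below the triangle threshold p ~ 1/n. Asymptotically E[X] ~ (c³/6)·n^{3(1−α)} = (7³/6)·n^{-1.5} → 0, so by Markov's inequality G has no triangles w.h.p.

E[X] ≈ 0.0213; in regime p = Θ(1/n^{3/2}) E[X] tends to 0 (below the triangle threshold p ~ 1/n).


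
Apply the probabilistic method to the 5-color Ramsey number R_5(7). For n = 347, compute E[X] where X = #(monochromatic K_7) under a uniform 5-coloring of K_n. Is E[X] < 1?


E[X] = C(347, 7) · 5^{1 − 21} = 113090774900334 · 5^{−20} = 113090774900334/95367431640625.
As a reduced fraction: E[X] = 113090774900334/95367431640625 ≈ 1.186.
Is E[X] < 1? NO.
Since E[X] ≥ 1, the first-moment bound is inconclusive at n = 347; it does NOT by itself certify R_5(7) > 347.

E[X] = 113090774900334/95367431640625 ≈ 1.186; E[X] ≥ 1; first-moment method inconclusive here.


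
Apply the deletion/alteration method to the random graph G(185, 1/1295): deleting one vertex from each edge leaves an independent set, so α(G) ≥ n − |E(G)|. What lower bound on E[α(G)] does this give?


E[|E(G)|] = C(185, 2)·p = 17020 · (1/1295) = 92/7.
E[α(G)] ≥ n − E[|E(G)|] = 185 − 92/7 = 1203/7.
Numerically: ≈ 171.85714.
(This is only a lower bound; the true E[α(G)] may be larger.)

E[α(G)] ≥ 1203/7 ≈ 171.85714.


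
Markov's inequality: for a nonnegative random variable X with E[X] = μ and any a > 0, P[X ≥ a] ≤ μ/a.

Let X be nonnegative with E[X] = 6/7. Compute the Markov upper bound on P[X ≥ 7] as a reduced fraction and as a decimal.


μ = E[X] = 6/7, a = 7.
Markov: P[X ≥ 7] ≤ μ/a = (6/7)/7 = 6/49.
Numerically: ≈ 0.122449.
(Since a = 7 > μ = 0.857143, the bound 6/49 is < 1 and informative.)

P[X ≥ 7] ≤ 6/49 ≈ 0.122449.


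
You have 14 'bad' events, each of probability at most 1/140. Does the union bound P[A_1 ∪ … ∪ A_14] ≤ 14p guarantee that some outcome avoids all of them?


Union bound: P[∪_{i=1}^{14} A_i] ≤ Σ_i P[A_i] ≤ 14·p = 14·(1/140) = 1/10.
Numerically: 1/10 ≈ 0.10000.
Is 1/10 < 1? YES.
Since P[∪ A_i] ≤ 1/10 < 1, the complement has P[∩ A_i^c] ≥ 1 − 1/10 = 9/10 > 0, so some outcome avoids every A_i.

14·p = 1/10 ≈ 0.10000; existence CERTIFIED by the union bound.


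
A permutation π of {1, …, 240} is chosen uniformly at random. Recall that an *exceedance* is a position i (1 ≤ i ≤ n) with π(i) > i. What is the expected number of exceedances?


Write X = Σ_{i=1}^{240} X_i, where X_i = 1_{π(i) > i}.
For each fixed i, π(i) is uniform over {1, …, 240} (marginal of a uniform permutation), so P[π(i) > i] = (n − i)/n. Summing: Σ_{i=1}^{240} (n − i)/n = (0 + 1 + … + 239)/240 = 240(240 − 1)/(2·240) = (240 − 1)/2.
Hence E[X] = Σ_{i=1}^{240} (240 − i)/240 = 239/2 ≈ 119.50000.

E[X] = 239/2 = 119.50000.


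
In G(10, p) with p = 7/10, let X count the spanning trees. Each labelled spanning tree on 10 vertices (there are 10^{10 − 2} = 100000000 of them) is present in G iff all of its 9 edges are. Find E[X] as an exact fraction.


K_10 has 10^{10 − 2} = 100000000 labelled spanning trees.
For each such spanning tree H, let X_H = 1 if all 9 edges of H are present in G. Then P[X_H = 1] = p^{9} = (7/10)^{9} = 40353607/1000000000.
Summing the indicators: E[X] = Σ_H E[X_H] = 100000000 · p^{9} = 100000000 · 40353607/1000000000 = 40353607/10.
Numerically: E[X] ≈ 4.035e+06.

E[X] = 100000000 · (7/10)^{9} = 40353607/10 ≈ 4.035e+06.


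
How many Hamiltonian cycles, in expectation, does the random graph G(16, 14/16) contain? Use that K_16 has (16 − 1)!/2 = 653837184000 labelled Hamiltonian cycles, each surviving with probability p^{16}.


K_16 has (16 − 1)!/2 = 653837184000 labelled Hamiltonian cycles.
For each such Hamiltonian cycle H, let X_H = 1 if all 16 edges of H are present in G. Then P[X_H = 1] = p^{16} = (7/8)^{16} = 33232930569601/281474976710656.
Summing the indicators: E[X] = Σ_H E[X_H] = 653837184000 · p^{16} = 653837184000 · 33232930569601/281474976710656 = 21219654042671322112875/274877906944.
Numerically: E[X] ≈ 7.7197e+10.

E[X] = 653837184000 · (7/8)^{16} = 21219654042671322112875/274877906944 ≈ 7.7197e+10.


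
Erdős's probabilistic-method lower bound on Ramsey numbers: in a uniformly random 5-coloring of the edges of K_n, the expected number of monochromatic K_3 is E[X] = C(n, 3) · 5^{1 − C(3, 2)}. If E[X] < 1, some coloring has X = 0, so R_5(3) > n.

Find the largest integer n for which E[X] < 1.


We need C(n, 3) · 5^{1 − 3} < 1, i.e. C(n, 3) < 5^{3 − 1} = 25.
Check values of n near the boundary:
  n = 3: C(3, 3) = 1; 1 < 25? YES
  n = 4: C(4, 3) = 4; 4 < 25? YES
  n = 5: C(5, 3) = 10; 10 < 25? YES
  n = 6: C(6, 3) = 20; 20 < 25? YES
  n = 7: C(7, 3) = 35; 35 < 25? NO
  n = 8: C(8, 3) = 56; 56 < 25? NO
  n = 9: C(9, 3) = 84; 84 < 25? NO
The largest n with C(n, 3) < 25 is n = 6 (where E[X] = 4/5 ≈ 0.800). Hence R_5(3) > 6, i.e. R_5(3) ≥ 7.

Largest n = 6; hence R_5(3) > 6.


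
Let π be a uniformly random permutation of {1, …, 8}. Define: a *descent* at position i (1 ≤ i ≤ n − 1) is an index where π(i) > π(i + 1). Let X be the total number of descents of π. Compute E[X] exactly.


Write X = Σ X_I over i = 1, …, 7, with X_I the indicator of one descent.
There are 7 indicators.
For each fixed i, the pair (π(i), π(i+1)) is a uniformly random ordered pair of distinct values from {1, …, 8}; by symmetry P[π(i) > π(i+1)] = 1/2.
By linearity: E[X] = 7 · (1/2) = (8 − 1) · (1/2) = 7/2 ≈ 3.50000.

E[X] = 7/2 = 3.50000.


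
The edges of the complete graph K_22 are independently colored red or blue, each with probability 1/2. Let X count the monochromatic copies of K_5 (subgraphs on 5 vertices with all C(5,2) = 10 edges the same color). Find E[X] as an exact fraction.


Let X = Σ_S X_S over the C(22, 5) = 26334 subsets S of size 5, where X_S = 1 if the K_5 on S is monochromatic.
For a fixed S, the K_5 on S has C(5, 2) = 10 edges. P[all 10 edges red] = (1/2)^10, and likewise for blue, so P[monochromatic] = 2·(1/2)^10 = 2^{1 − 10} = 1/512.
By linearity of expectation: E[X] = C(22, 5) · 2^{1 − 10} = 26334 · 1/512 = 13167/256.
Numerically: E[X] ≈ 51.4336.

E[X] = C(22,5)·2^(1−C(5,2)) = 13167/256 ≈ 51.4336.


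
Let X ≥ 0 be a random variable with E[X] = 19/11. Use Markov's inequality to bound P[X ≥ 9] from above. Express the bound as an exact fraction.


μ = E[X] = 19/11, a = 9.
Markov: P[X ≥ 9] ≤ μ/a = (19/11)/9 = 19/99.
Numerically: ≈ 0.191919.
(Since a = 9 > μ = 1.727273, the bound 19/99 is < 1 and informative.)

P[X ≥ 9] ≤ 19/99 ≈ 0.191919.


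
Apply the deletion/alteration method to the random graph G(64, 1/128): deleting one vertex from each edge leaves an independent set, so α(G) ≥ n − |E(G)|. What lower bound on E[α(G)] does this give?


E[|E(G)|] = C(64, 2)·p = 2016 · (1/128) = 63/4.
E[α(G)] ≥ n − E[|E(G)|] = 64 − 63/4 = 193/4.
Numerically: ≈ 48.2500.
(This is only a lower bound; the true E[α(G)] may be larger.)

E[α(G)] ≥ 193/4 ≈ 48.2500.


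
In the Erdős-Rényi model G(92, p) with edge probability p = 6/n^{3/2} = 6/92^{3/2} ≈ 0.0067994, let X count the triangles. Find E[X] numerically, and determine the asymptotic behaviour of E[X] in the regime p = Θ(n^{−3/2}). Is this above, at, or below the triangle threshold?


Number of potential triangles: C(92, 3) = 125580.
Each occurs with probability p³ ≈ (0.0067994)³ ≈ 3.1434643e-07.
By linearity: E[X] = C(92, 3)·p³ ≈ 125580 · 3.1434643e-07 ≈ 0.03948.
Since α = 3/2 > 1, p = c/n^{3/2} = o(1/n) is below the triangle threshold p ~ 1/n. Asymptotically E[X] ~ (c³/6)·n^{3(1−α)} = (6³/6)·n^{-1.5} → 0, so by Markov's inequality G has no triangles w.h.p.

E[X] ≈ 0.03948; in regime p = Θ(1/n^{3/2}) E[X] tends to 0 (below the triangle threshold p ~ 1/n).


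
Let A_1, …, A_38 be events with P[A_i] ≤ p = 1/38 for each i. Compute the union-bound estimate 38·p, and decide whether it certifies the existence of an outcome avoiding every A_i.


Union bound: P[∪_{i=1}^{38} A_i] ≤ Σ_i P[A_i] ≤ 38·p = 38·(1/38) = 1.
Numerically: 1 ≈ 1.000000.
Is 1 < 1? NO.
Since the bound 1 is ≥ 1, the union bound is uninformative here; it does NOT by itself certify existence.

38·p = 1 ≈ 1.000000; existence NOT certified by the union bound.


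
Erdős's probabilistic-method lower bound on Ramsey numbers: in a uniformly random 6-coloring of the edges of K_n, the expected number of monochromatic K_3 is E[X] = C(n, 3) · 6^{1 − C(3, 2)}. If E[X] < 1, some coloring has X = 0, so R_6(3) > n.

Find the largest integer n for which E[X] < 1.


We need C(n, 3) · 6^{1 − 3} < 1, i.e. C(n, 3) < 6^{3 − 1} = 36.
Check values of n near the boundary:
  n = 4: C(4, 3) = 4; 4 < 36? YES
  n = 5: C(5, 3) = 10; 10 < 36? YES
  n = 6: C(6, 3) = 20; 20 < 36? YES
  n = 7: C(7, 3) = 35; 35 < 36? YES
  n = 8: C(8, 3) = 56; 56 < 36? NO
  n = 9: C(9, 3) = 84; 84 < 36? NO
The largest n with C(n, 3) < 36 is n = 7 (where E[X] = 35/36 ≈ 0.972). Hence R_6(3) > 7, i.e. R_6(3) ≥ 8.

Largest n = 7; hence R_6(3) > 7.


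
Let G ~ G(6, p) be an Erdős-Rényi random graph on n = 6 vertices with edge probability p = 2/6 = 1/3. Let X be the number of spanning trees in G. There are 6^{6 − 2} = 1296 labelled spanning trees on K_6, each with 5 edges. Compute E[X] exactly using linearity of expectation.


K_6 has 6^{6 − 2} = 1296 labelled spanning trees.
For each such spanning tree H, let X_H = 1 if all 5 edges of H are present in G. Then P[X_H = 1] = p^{5} = (1/3)^{5} = 1/243.
By linearity: E[X] = Σ_H E[X_H] = 1296 · p^{5} = 1296 · 1/243 = 16/3.
Numerically: E[X] ≈ 5.33333.

E[X] = 1296 · (1/3)^{5} = 16/3 ≈ 5.33333.


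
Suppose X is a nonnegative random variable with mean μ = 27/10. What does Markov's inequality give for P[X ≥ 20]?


μ = E[X] = 27/10, a = 20.
Markov: P[X ≥ 20] ≤ μ/a = (27/10)/20 = 27/200.
Numerically: ≈ 0.1350.
(Since a = 20 > μ = 2.7000, the bound 27/200 is < 1 and informative.)

P[X ≥ 20] ≤ 27/200 ≈ 0.1350.


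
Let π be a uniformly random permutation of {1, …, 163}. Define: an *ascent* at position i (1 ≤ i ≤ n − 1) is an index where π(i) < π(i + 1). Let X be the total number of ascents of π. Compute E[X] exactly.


Write X = Σ X_I over i = 1, …, 162, with X_I the indicator of one ascent.
There are 162 indicators.
For each fixed i, the pair (π(i), π(i+1)) is a uniformly random ordered pair of distinct values from {1, …, 163}; by symmetry P[π(i) < π(i+1)] = 1/2.
By linearity: E[X] = 162 · (1/2) = (163 − 1) · (1/2) = 81 ≈ 81.0000.

E[X] = 81 = 81.0000.


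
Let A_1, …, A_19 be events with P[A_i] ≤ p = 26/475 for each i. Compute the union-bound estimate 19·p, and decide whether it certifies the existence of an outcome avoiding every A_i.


Union bound: P[∪_{i=1}^{19} A_i] ≤ Σ_i P[A_i] ≤ 19·p = 19·(26/475) = 26/25.
Numerically: 26/25 ≈ 1.04000.
Is 26/25 < 1? NO.
Since the bound 26/25 is ≥ 1, the union bound is uninformative here; it does NOT by itself certify existence.

19·p = 26/25 ≈ 1.04000; existence NOT certified by the union bound.


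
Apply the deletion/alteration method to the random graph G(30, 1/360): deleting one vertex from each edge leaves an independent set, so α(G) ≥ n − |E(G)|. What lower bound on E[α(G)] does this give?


E[|E(G)|] = C(30, 2)·p = 435 · (1/360) = 29/24.
E[α(G)] ≥ n − E[|E(G)|] = 30 − 29/24 = 691/24.
Numerically: ≈ 28.7917.
(This is only a lower bound; the true E[α(G)] may be larger.)

E[α(G)] ≥ 691/24 ≈ 28.7917.


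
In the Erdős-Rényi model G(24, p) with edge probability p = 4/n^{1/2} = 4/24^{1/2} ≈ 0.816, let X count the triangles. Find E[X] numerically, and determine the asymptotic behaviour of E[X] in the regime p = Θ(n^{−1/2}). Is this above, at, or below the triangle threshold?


Number of potential triangles: C(24, 3) = 2024.
Each occurs with probability p³ ≈ (0.816)³ ≈ 5.44331e-01.
By linearity: E[X] = C(24, 3)·p³ ≈ 2024 · 5.44331e-01 ≈ 1101.726.
Since α = 1/2 < 1, p = c/n^{1/2} ≫ 1/n is above the triangle threshold p ~ 1/n. Asymptotically E[X] ~ (c³/6)·n^{3(1−α)} = (4³/6)·n^{1.5} → ∞; triangles are abundant w.h.p.

E[X] ≈ 1101.726; in regime p = Θ(1/n^{1/2}) E[X] diverges (above the triangle threshold p ~ 1/n).


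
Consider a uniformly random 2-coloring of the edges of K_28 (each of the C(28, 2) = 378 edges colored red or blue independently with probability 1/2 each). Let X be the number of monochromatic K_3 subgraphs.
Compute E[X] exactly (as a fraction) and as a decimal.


Let X = Σ_S X_S over the C(28, 3) = 3276 subsets S of size 3, where X_S = 1 if the K_3 on S is monochromatic.
For a fixed S, the K_3 on S has C(3, 2) = 3 edges. P[all 3 edges red] = (1/2)^3, and likewise for blue, so P[monochromatic] = 2·(1/2)^3 = 2^{1 − 3} = 1/4.
By linearity of expectation: E[X] = C(28, 3) · 2^{1 − 3} = 3276 · 1/4 = 819.
Numerically: E[X] ≈ 819.00000.

E[X] = C(28,3)·2^(1−C(3,2)) = 819 ≈ 819.00000.


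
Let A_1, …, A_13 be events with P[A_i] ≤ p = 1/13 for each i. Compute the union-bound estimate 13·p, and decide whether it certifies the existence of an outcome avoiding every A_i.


Union bound: P[∪_{i=1}^{13} A_i] ≤ Σ_i P[A_i] ≤ 13·p = 13·(1/13) = 1.
Numerically: 1 ≈ 1.000.
Is 1 < 1? NO.
Since the bound 1 is ≥ 1, the union bound is uninformative here; it does NOT by itself certify existence.

13·p = 1 ≈ 1.000; existence NOT certified by the union bound.


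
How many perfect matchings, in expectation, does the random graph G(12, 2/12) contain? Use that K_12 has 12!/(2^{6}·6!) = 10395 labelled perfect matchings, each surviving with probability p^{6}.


K_12 has 12!/(2^{6}·6!) = 10395 labelled perfect matchings.
For each such perfect matching H, let X_H = 1 if all 6 edges of H are present in G. Then P[X_H = 1] = p^{6} = (1/6)^{6} = 1/46656.
By linearity: E[X] = Σ_H E[X_H] = 10395 · p^{6} = 10395 · 1/46656 = 385/1728.
Numerically: E[X] ≈ 0.223.

E[X] = 10395 · (1/6)^{6} = 385/1728 ≈ 0.223.


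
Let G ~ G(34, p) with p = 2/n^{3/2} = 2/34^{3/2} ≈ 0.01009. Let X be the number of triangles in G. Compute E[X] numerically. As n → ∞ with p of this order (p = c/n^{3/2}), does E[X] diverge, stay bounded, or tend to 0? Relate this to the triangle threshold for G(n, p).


Number of potential triangles: C(34, 3) = 5984.
Each occurs with probability p³ ≈ (0.01009)³ ≈ 1.026679e-06.
By linearity: E[X] = C(34, 3)·p³ ≈ 5984 · 1.026679e-06 ≈ 0.0061.
Since α = 3/2 > 1, p = c/n^{3/2} = o(1/n) is below the triangle threshold p ~ 1/n. Asymptotically E[X] ~ (c³/6)·n^{3(1−α)} = (2³/6)·n^{-1.5} → 0, so by Markov's inequality G has no triangles w.h.p.

E[X] ≈ 0.0061; in regime p = Θ(1/n^{3/2}) E[X] tends to 0 (below the triangle threshold p ~ 1/n).


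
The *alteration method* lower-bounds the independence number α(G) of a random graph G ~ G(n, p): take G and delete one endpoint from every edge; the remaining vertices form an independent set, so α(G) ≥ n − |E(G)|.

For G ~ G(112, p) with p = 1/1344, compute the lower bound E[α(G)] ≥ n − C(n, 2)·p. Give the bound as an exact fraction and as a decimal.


E[|E(G)|] = C(112, 2)·p = 6216 · (1/1344) = 37/8.
E[α(G)] ≥ n − E[|E(G)|] = 112 − 37/8 = 859/8.
Numerically: ≈ 107.375000.
(This is only a lower bound; the true E[α(G)] may be larger.)

E[α(G)] ≥ 859/8 ≈ 107.375000.


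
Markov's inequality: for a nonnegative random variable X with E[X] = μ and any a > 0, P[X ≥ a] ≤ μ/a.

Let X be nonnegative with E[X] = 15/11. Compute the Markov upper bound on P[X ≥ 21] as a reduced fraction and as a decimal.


μ = E[X] = 15/11, a = 21.
Markov: P[X ≥ 21] ≤ μ/a = (15/11)/21 = 5/77.
Numerically: ≈ 0.065.
(Since a = 21 > μ = 1.364, the bound 5/77 is < 1 and informative.)

P[X ≥ 21] ≤ 5/77 ≈ 0.065.


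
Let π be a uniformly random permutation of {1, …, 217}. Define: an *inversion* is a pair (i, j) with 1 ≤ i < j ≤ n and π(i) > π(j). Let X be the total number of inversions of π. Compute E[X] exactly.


Write X = Σ X_I over the C(217, 2) = 23436 pairs i < j, with X_I the indicator of one inversion.
There are 23436 indicators.
For each fixed pair i < j, the values π(i) and π(j) are two distinct elements of {1, …, 217} in uniformly random order; by symmetry P[π(i) > π(j)] = 1/2.
By linearity: E[X] = 23436 · (1/2) = C(217, 2) · (1/2) = 23436/2 = 11718 ≈ 11718.00000.

E[X] = 11718 = 11718.00000.


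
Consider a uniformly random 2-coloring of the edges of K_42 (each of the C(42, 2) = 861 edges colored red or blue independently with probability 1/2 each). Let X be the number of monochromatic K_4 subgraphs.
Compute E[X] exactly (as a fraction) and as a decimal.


Let X = Σ_S X_S over the C(42, 4) = 111930 subsets S of size 4, where X_S = 1 if the K_4 on S is monochromatic.
For a fixed S, the K_4 on S has C(4, 2) = 6 edges. P[all 6 edges red] = (1/2)^6, and likewise for blue, so P[monochromatic] = 2·(1/2)^6 = 2^{1 − 6} = 1/32.
By linearity of expectation: E[X] = C(42, 4) · 2^{1 − 6} = 111930 · 1/32 = 55965/16.
Numerically: E[X] ≈ 3497.812.

E[X] = C(42,4)·2^(1−C(4,2)) = 55965/16 ≈ 3497.812.


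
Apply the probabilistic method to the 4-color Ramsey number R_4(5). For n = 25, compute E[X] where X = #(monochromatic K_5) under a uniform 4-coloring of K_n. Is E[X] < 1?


E[X] = C(25, 5) · 4^{1 − 10} = 53130 · 4^{−9} = 53130/262144.
As a reduced fraction: E[X] = 26565/131072 ≈ 0.203.
Is E[X] < 1? YES.
Since E[X] < 1, there exists a 4-coloring of K_{25} with no monochromatic K_5; hence R_4(5) > 25.

E[X] = 26565/131072 ≈ 0.203; E[X] < 1, so R_4(5) > 25.


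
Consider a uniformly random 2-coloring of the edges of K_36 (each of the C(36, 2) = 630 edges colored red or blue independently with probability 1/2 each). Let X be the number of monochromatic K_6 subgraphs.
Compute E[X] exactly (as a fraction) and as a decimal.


Let X = Σ_S X_S over the C(36, 6) = 1947792 subsets S of size 6, where X_S = 1 if the K_6 on S is monochromatic.
For a fixed S, the K_6 on S has C(6, 2) = 15 edges. P[all 15 edges red] = (1/2)^15, and likewise for blue, so P[monochromatic] = 2·(1/2)^15 = 2^{1 − 15} = 1/16384.
By linearity: E[X] = C(36, 6) · 2^{1 − 15} = 1947792 · 1/16384 = 121737/1024.
Numerically: E[X] ≈ 118.88379.

E[X] = C(36,6)·2^(1−C(6,2)) = 121737/1024 ≈ 118.88379.


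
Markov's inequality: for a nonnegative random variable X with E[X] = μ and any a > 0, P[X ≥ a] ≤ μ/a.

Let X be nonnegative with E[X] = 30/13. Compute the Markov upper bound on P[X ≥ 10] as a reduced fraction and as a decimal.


μ = E[X] = 30/13, a = 10.
Markov: P[X ≥ 10] ≤ μ/a = (30/13)/10 = 3/13.
Numerically: ≈ 0.23077.
(Since a = 10 > μ = 2.30769, the bound 3/13 is < 1 and informative.)

P[X ≥ 10] ≤ 3/13 ≈ 0.23077.


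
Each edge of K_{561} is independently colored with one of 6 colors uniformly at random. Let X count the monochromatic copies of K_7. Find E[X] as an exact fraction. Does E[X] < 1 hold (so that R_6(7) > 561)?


E[X] = C(561, 7) · 6^{1 − 21} = 3341868282890280 · 6^{−20} = 3341868282890280/3656158440062976.
As a reduced fraction: E[X] = 46414837262365/50779978334208 ≈ 0.914.
Is E[X] < 1? YES.
Since E[X] < 1, there exists a 6-coloring of K_{561} with no monochromatic K_7; hence R_6(7) > 561.

E[X] = 46414837262365/50779978334208 ≈ 0.914; E[X] < 1, so R_6(7) > 561.


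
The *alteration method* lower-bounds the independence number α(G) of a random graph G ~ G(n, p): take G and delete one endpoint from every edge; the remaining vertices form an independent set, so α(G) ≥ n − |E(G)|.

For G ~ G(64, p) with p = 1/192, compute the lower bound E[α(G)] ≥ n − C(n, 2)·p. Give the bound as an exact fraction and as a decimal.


E[|E(G)|] = C(64, 2)·p = 2016 · (1/192) = 21/2.
E[α(G)] ≥ n − E[|E(G)|] = 64 − 21/2 = 107/2.
Numerically: ≈ 53.5000.
(This is only a lower bound; the true E[α(G)] may be larger.)

E[α(G)] ≥ 107/2 ≈ 53.5000.


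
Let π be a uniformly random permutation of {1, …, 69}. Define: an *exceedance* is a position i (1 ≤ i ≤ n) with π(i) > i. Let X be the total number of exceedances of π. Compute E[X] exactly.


Write X = Σ_{i=1}^{69} X_i, where X_i = 1_{π(i) > i}.
For each fixed i, π(i) is uniform over {1, …, 69} (marginal of a uniform permutation), so P[π(i) > i] = (n − i)/n. Summing: Σ_{i=1}^{69} (n − i)/n = (0 + 1 + … + 68)/69 = 69(69 − 1)/(2·69) = (69 − 1)/2.
Hence E[X] = Σ_{i=1}^{69} (69 − i)/69 = 34 ≈ 34.000000.

E[X] = 34 = 34.000000.


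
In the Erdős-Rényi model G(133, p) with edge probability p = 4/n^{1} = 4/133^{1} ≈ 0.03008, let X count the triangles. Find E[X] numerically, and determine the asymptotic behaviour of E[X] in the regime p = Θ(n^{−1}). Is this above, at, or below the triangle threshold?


Number of potential triangles: C(133, 3) = 383306.
Each occurs with probability p³ ≈ (0.03008)³ ≈ 2.720352e-05.
By linearity: E[X] = C(133, 3)·p³ ≈ 383306 · 2.720352e-05 ≈ 10.4273.
Here α = 1, so p = 4/n is exactly at the triangle threshold p ~ 1/n. Asymptotically E[X] → c³/6 = 4³/6 = 32/3 ≈ 10.6667, a bounded constant. In this regime the triangle count is asymptotically Poisson(c³/6).

E[X] ≈ 10.4273; in regime p = Θ(1/n^{1}) E[X] stays bounded (at the triangle threshold p ~ 1/n).


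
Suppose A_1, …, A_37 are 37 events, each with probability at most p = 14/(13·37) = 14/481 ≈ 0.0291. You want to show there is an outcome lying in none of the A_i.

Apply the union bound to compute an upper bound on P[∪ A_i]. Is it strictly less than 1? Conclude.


Union bound: P[∪_{i=1}^{37} A_i] ≤ Σ_i P[A_i] ≤ 37·p = 37·(14/481) = 14/13.
Numerically: 14/13 ≈ 1.0769.
Is 14/13 < 1? NO.
Since the bound 14/13 is ≥ 1, the union bound is uninformative here; it does NOT by itself certify existence.

37·p = 14/13 ≈ 1.0769; existence NOT certified by the union bound.


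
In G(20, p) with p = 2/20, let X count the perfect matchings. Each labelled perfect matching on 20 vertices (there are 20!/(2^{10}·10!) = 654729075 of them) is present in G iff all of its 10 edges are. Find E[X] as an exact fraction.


K_20 has 20!/(2^{10}·10!) = 654729075 labelled perfect matchings.
For each such perfect matching H, let X_H = 1 if all 10 edges of H are present in G. Then P[X_H = 1] = p^{10} = (1/10)^{10} = 1/10000000000.
By linearity: E[X] = Σ_H E[X_H] = 654729075 · p^{10} = 654729075 · 1/10000000000 = 26189163/400000000.
Numerically: E[X] ≈ 0.0654729.

E[X] = 654729075 · (1/10)^{10} = 26189163/400000000 ≈ 0.0654729.


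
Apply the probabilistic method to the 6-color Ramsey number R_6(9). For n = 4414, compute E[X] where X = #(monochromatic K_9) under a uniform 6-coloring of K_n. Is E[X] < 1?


E[X] = C(4414, 9) · 6^{1 − 36} = 1738535657024887384307025382 · 6^{−35} = 1738535657024887384307025382/1719070799748422591028658176.
As a reduced fraction: E[X] = 869267828512443692153512691/859535399874211295514329088 ≈ 1.011.
Is E[X] < 1? NO.
Since E[X] ≥ 1, the first-moment bound is inconclusive at n = 4414; it does NOT by itself certify R_6(9) > 4414.

E[X] = 869267828512443692153512691/859535399874211295514329088 ≈ 1.011; E[X] ≥ 1; first-moment method inconclusive here.


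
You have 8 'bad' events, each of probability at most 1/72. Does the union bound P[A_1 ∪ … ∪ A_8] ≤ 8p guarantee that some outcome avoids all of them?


Union bound: P[∪_{i=1}^{8} A_i] ≤ Σ_i P[A_i] ≤ 8·p = 8·(1/72) = 1/9.
Numerically: 1/9 ≈ 0.111111.
Is 1/9 < 1? YES.
Since P[∪ A_i] ≤ 1/9 < 1, the complement has P[∩ A_i^c] ≥ 1 − 1/9 = 8/9 > 0, so some outcome avoids every A_i.

8·p = 1/9 ≈ 0.111111; existence CERTIFIED by the union bound.


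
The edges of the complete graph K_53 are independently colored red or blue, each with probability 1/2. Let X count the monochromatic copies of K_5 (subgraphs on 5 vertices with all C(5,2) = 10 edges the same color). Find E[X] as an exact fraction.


Let X = Σ_S X_S over the C(53, 5) = 2869685 subsets S of size 5, where X_S = 1 if the K_5 on S is monochromatic.
For a fixed S, the K_5 on S has C(5, 2) = 10 edges. P[all 10 edges red] = (1/2)^10, and likewise for blue, so P[monochromatic] = 2·(1/2)^10 = 2^{1 − 10} = 1/512.
By linearity of expectation: E[X] = C(53, 5) · 2^{1 − 10} = 2869685 · 1/512 = 2869685/512.
Numerically: E[X] ≈ 5604.85352.

E[X] = C(53,5)·2^(1−C(5,2)) = 2869685/512 ≈ 5604.85352.
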